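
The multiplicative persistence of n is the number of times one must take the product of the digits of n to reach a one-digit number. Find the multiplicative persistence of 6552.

6552 → 300 → 0 (2 steps)

2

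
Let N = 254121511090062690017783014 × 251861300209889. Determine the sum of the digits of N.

158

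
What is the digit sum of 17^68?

17^68 = 468302691381921069883287081116284963942967097120751895878381045538504529308269554241
Sum of its 84 digits: 388.

388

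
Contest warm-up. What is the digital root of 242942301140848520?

5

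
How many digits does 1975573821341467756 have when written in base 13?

17

1975573821341467756 in base 13 is 2C799710C99694646, which has 17 digits.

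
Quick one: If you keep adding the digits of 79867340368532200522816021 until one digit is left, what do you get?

7+9+8+6+7+3+4+0+3+6+8+5+3+2+2+0+0+5+2+2+8+1+6+0+2+1 = 100
1+0+0 = 1

1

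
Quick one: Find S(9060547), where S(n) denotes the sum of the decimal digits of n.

9+0+6+0+5+4+7 = 31

31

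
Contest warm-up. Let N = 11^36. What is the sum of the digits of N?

11^36 = 30912680532870672635673352936887453361
Sum of its 38 digits: 172.

172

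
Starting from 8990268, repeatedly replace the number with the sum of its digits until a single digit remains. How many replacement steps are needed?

2

8990268 → 42 → 6 (2 steps)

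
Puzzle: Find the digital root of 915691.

4

9+1+5+6+9+1 = 31
3+1 = 4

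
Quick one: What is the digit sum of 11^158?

733

11^158 = 346772185050725846145451375314568051523845073986014163299111455180501106568160191501493959014980689917099557681390762780107590087905664722260066592755355918788247881
Sum of its 165 digits: 733.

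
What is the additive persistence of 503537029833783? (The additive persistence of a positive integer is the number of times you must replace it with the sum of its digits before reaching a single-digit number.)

503537029833783 → 66 → 12 → 3 (3 steps)

3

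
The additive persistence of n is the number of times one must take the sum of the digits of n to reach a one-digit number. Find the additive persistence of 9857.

3

9857 → 29 → 11 → 2 (3 steps)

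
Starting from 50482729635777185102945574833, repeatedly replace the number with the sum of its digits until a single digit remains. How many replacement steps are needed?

3

50482729635777185102945574833 → 137 → 11 → 2 (3 steps)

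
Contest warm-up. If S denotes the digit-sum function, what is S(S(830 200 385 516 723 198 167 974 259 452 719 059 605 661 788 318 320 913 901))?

7

First digit sum: 250.
2+5+0 = 7.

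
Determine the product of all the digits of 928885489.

9×2×8×8×8×5×4×8×9 = 13271040

13271040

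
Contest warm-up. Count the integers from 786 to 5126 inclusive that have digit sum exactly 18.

306

The integers in [786, 5126] that have digit sum exactly 18: 792, 819, 828, 837, 846, 855, …, 5085, 5094.
306 qualify.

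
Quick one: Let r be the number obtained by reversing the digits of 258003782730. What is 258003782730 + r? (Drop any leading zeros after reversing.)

295291083582

Reverse of 258003782730 is 37287300852.
258003782730 + 37287300852 = 295291083582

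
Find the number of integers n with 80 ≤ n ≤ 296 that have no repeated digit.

160

The integers in [80, 296] that have no repeated digit: 80, 81, 82, 83, 84, 85, …, 295, 296.
160 qualify.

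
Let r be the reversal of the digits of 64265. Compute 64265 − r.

Reverse of 64265 is 56246.
64265 − 56246 = 8019

8019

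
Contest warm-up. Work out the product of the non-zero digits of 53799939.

2066715

5×3×7×9×9×9×3×9 = 2066715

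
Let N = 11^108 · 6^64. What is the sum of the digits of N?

11^108 · 6^64 = 1871069940208070507666784654488828895077741725539820757831817135717746715716195284825736226395063459901499831106654302313456360350882448669135229875258683425816576
Sum of its 163 digits: 765.

765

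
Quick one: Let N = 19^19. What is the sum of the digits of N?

127

19^19 = 1978419655660313589123979
Sum of its 25 digits: 127.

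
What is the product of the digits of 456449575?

3024000

4×5×6×4×4×9×5×7×5 = 3024000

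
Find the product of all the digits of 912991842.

9×1×2×9×9×1×8×4×2 = 93312

93312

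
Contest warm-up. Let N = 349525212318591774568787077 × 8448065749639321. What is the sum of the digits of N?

349525212318591774568787077 × 8448065749639321 = 2952811974824106854912433761586617195854717
Sum of its 43 digits: 202.

202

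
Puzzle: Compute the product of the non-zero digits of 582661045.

57600

5×8×2×6×6×1×4×5 = 57600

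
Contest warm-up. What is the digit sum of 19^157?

901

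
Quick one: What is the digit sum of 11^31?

137

11^31 = 191943424957750480504146841291811
Sum of its 33 digits: 137.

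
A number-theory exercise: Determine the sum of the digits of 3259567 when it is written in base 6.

3259567 in base 6 is 153510331.
Digit sum: 1+5+3+5+1+0+3+3+1 = 22.

22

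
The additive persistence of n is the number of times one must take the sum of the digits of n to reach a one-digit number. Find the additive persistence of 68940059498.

2

68940059498 → 62 → 8 (2 steps)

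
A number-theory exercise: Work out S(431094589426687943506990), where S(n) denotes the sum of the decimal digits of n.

4+3+1+0+9+4+5+8+9+4+2+6+6+8+7+9+4+3+5+0+6+9+9+0 = 121

121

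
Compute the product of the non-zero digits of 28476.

2688

2×8×4×7×6 = 2688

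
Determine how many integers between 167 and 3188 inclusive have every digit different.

The integers in [167, 3188] that have every digit different: 167, 168, 169, 170, 172, 173, …, 3186, 3187.
1715 qualify.

1715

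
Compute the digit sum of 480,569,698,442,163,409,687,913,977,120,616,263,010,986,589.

4+8+0+5+6+9+6+9+8+4+4+2+1+6+3+4+0+9+6+8+7+9+1+3+9+7+7+1+2+0+6+1+6+2+6+3+0+1+0+9+8+6+5+8+9 = 218

218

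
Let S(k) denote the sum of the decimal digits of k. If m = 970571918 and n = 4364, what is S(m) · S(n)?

799

S(970571918) = 9+7+0+5+7+1+9+1+8 = 47.
S(4364) = 4+3+6+4 = 17.
47 · 17 = 799.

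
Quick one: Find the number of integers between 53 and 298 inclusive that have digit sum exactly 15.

15

The integers in [53, 298] that have digit sum exactly 15: 69, 78, 87, 96, 159, 168, …, 285, 294.
15 qualify.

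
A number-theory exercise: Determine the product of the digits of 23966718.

108864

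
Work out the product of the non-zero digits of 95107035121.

9×5×1×7×3×5×1×2×1 = 9450

9450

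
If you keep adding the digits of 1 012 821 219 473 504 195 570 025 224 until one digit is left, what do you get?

2

1+0+1+2+8+2+1+2+1+9+4+7+3+5+0+4+1+9+5+5+7+0+0+2+5+2+2+4 = 92
9+2 = 11
1+1 = 2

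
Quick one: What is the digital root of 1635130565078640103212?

1+6+3+5+1+3+0+5+6+5+0+7+8+6+4+0+1+0+3+2+1+2 = 69
6+9 = 15
1+5 = 6

6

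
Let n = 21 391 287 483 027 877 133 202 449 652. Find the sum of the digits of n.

2+1+3+9+1+2+8+7+4+8+3+0+2+7+8+7+7+1+3+3+2+0+2+4+4+9+6+5+2 = 120

120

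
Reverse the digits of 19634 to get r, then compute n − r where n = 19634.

Reverse of 19634 is 43691.
19634 − 43691 = -24057

-24057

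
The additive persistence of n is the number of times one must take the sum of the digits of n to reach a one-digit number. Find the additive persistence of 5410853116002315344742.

5410853116002315344742 → 69 → 15 → 6 (3 steps)

3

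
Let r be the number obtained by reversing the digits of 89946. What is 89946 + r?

154944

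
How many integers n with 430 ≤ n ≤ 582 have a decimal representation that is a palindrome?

15

The integers in [430, 582] that have a decimal representation that is a palindrome: 434, 444, 454, 464, 474, 484, …, 565, 575.
15 qualify.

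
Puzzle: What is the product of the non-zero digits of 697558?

6×9×7×5×5×8 = 75600

75600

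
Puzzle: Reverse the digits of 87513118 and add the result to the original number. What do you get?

168644696

Reverse of 87513118 is 81131578.
87513118 + 81131578 = 168644696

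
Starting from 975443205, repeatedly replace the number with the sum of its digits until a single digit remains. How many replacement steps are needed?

3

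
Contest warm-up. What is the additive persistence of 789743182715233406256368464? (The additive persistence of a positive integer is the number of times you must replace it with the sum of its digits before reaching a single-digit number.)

789743182715233406256368464 → 124 → 7 (2 steps)

2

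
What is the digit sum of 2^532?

781

2^532 = 14059105607947488696282932836518693308967803494693489478439861164411992439598399594747002144074658928593502845729752797260025831423419686528151609940203637047296
Sum of its 161 digits: 781.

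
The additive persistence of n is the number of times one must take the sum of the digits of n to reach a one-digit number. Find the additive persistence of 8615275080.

2

8615275080 → 42 → 6 (2 steps)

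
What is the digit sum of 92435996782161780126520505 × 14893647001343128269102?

213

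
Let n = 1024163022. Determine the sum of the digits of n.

1+0+2+4+1+6+3+0+2+2 = 21

21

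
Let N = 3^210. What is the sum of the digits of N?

450

3^210 = 15684240429131529254685698284890751184639406145730291592802676915731672495230992603635422093849215049
Sum of its 101 digits: 450.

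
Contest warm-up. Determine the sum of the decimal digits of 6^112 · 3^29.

486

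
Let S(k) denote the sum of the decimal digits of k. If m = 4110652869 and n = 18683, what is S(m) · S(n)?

S(4110652869) = 4+1+1+0+6+5+2+8+6+9 = 42.
S(18683) = 1+8+6+8+3 = 26.
42 · 26 = 1092.

1092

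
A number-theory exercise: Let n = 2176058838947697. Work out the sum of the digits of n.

2+1+7+6+0+5+8+8+3+8+9+4+7+6+9+7 = 90

90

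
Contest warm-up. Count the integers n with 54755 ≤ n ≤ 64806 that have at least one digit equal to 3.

3444

The integers in [54755, 64806] that have at least one digit equal to 3: 54763, 54773, 54783, 54793, 54803, 54813, …, 64793, 64803.
3444 qualify.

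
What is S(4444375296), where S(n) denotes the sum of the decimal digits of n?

48

4+4+4+4+3+7+5+2+9+6 = 48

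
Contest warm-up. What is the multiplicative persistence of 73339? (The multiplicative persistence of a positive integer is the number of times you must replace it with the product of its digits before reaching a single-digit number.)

73339 → 1701 → 0 (2 steps)

2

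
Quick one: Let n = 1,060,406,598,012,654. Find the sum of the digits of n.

57

1+0+6+0+4+0+6+5+9+8+0+1+2+6+5+4 = 57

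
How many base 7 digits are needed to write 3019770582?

3019770582 in base 7 is 134555424603, which has 12 digits.

12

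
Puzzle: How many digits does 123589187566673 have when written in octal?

123589187566673 in base 8 is 3406353147676121, which has 16 digits.

16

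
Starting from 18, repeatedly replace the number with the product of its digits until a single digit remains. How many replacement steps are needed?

18 → 8 (1 step)

1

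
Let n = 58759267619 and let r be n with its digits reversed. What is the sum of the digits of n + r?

Reversal of 58759267619 is 91676295785; 58759267619 + 91676295785 = 150435563404.
Digit sum of 150435563404: 1+5+0+4+3+5+5+6+3+4+0+4 = 40.

40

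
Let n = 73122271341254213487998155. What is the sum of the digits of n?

106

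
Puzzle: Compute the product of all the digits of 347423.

2016

3×4×7×4×2×3 = 2016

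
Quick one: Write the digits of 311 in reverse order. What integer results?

Reversing 311 gives 113.

113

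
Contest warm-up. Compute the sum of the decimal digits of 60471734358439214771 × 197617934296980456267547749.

231

60471734358439214771 × 197617934296980456267547749 = 11950299227270496348686524970699886641308600479
Sum of its 47 digits: 231.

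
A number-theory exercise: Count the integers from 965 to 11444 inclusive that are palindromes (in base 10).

109

The integers in [965, 11444] that are palindromes (in base 10): 969, 979, 989, 999, 1001, 1111, …, 11311, 11411.
109 qualify.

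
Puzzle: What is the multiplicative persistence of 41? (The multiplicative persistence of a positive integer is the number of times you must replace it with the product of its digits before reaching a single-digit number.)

1

41 → 4 (1 step)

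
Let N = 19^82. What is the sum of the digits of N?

19^82 = 720767636778686895556514077219780327121556776532540503199079025625101993380535025429687491694437555246761
Sum of its 105 digits: 487.

487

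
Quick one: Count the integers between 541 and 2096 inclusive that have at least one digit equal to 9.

459

The integers in [541, 2096] that have at least one digit equal to 9: 549, 559, 569, 579, 589, 590, …, 2095, 2096.
459 qualify.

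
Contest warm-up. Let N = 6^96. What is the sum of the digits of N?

342

6^96 = 504103876157462118901767181449118688686067677834070116931382690099920633856
Sum of its 75 digits: 342.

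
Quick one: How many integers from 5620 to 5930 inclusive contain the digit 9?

86

The integers in [5620, 5930] that contain the digit 9: 5629, 5639, 5649, 5659, 5669, 5679, …, 5929, 5930.
86 qualify.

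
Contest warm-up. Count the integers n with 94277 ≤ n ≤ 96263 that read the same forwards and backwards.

The integers in [94277, 96263] that read the same forwards and backwards: 94349, 94449, 94549, 94649, 94749, 94849, …, 96069, 96169.
19 qualify.

19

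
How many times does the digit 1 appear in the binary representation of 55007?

55007 in base 2 is 1101011011011111.
The digit 1 appears 12 times.

12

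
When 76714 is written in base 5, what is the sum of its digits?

76714 in base 5 is 4423324.
Digit sum: 4+4+2+3+3+2+4 = 22.

22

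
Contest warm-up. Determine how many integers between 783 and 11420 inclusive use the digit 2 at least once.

3638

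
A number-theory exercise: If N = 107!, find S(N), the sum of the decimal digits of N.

594

107! = 12265202031961379393517517010387338887131568154382945052653251412013535324922144249034658613287059061933743916719318560380966506520420000368175349760000000000000000000000000
Sum of its 173 digits: 594.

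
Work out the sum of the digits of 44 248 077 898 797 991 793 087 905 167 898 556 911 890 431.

4+4+2+4+8+0+7+7+8+9+8+7+9+7+9+9+1+7+9+3+0+8+7+9+0+5+1+6+7+8+9+8+5+5+6+9+1+1+8+9+0+4+3+1 = 242

242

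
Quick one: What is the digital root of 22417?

7

2+2+4+1+7 = 16
1+6 = 7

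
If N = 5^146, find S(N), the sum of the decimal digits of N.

5^146 = 1121038771459853656738983666631932905024209553501212617405654627111832866148688481189310550689697265625
Sum of its 103 digits: 457.

457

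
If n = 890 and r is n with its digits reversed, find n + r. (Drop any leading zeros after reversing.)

988

Reverse of 890 is 98.
890 + 98 = 988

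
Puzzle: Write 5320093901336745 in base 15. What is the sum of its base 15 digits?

5320093901336745 in base 15 is 2B00CCB82E48D0.
Digit sum: 2+11+0+0+12+12+11+8+2+14+4+8+13+0 = 97.

97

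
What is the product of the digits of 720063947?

0

7×2×0×0×6×3×9×4×7 = 0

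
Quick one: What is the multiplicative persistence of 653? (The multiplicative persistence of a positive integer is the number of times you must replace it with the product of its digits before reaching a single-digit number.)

653 → 90 → 0 (2 steps)

2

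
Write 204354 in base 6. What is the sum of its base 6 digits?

204354 in base 6 is 4214030.
Digit sum: 4+2+1+4+0+3+0 = 14.

14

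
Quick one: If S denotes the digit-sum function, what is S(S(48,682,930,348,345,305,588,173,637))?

First digit sum: 123.
1+2+3 = 6.

6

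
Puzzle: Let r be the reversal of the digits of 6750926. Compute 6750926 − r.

460350

Reverse of 6750926 is 6290576.
6750926 − 6290576 = 460350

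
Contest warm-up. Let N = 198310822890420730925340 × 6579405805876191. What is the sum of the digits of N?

189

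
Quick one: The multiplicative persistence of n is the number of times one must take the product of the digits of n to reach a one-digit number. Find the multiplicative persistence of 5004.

1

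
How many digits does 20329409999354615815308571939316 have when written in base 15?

27

20329409999354615815308571939316 in base 15 is 557972739267BBA13E0D0BC2E2B, which has 27 digits.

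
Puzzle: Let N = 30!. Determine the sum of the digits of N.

117

30! = 265252859812191058636308480000000
Sum of its 33 digits: 117.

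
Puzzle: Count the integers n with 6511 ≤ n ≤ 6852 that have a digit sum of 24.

25

The integers in [6511, 6852] that have a digit sum of 24: 6549, 6558, 6567, 6576, 6585, 6594, …, 6837, 6846.
25 qualify.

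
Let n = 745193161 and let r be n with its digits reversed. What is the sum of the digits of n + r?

Reversal of 745193161 is 161391547; 745193161 + 161391547 = 906584708.
Digit sum of 906584708: 9+0+6+5+8+4+7+0+8 = 47.

47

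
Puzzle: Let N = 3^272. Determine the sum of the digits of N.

585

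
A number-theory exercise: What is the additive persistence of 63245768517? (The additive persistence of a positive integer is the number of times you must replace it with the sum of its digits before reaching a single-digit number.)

2

63245768517 → 54 → 9 (2 steps)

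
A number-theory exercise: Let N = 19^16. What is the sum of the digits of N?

91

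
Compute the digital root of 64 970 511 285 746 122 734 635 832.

3

6+4+9+7+0+5+1+1+2+8+5+7+4+6+1+2+2+7+3+4+6+3+5+8+3+2 = 111
1+1+1 = 3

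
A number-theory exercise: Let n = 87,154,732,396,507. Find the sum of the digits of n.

67

8+7+1+5+4+7+3+2+3+9+6+5+0+7 = 67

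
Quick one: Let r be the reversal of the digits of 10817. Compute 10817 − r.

-60984

Reverse of 10817 is 71801.
10817 − 71801 = -60984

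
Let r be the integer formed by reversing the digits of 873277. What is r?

Reversing 873277 gives 772378.

772378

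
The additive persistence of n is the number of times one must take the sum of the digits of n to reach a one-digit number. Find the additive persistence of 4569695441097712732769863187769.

4569695441097712732769863187769 → 168 → 15 → 6 (3 steps)

3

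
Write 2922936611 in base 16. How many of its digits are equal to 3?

2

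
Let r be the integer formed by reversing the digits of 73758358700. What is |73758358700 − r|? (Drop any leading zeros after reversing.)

72972972963

Reverse of 73758358700 is 785385737.
|73758358700 − 785385737| = 72972972963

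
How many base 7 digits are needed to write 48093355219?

48093355219 in base 7 is 3321540526420, which has 13 digits.

13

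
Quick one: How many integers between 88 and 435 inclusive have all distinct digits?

The integers in [88, 435] that have all distinct digits: 89, 90, 91, 92, 93, 94, …, 432, 435.
254 qualify.

254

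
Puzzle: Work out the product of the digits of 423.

24

4×2×3 = 24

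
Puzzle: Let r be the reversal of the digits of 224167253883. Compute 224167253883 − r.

Reverse of 224167253883 is 388352761422.
224167253883 − 388352761422 = -164185507539

-164185507539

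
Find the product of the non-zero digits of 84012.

64

8×4×1×2 = 64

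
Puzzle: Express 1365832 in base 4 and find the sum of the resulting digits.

1365832 in base 4 is 11031131020.
Digit sum: 1+1+0+3+1+1+3+1+0+2+0 = 13.

13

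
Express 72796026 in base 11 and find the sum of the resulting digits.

26

72796026 in base 11 is 38100806.
Digit sum: 3+8+1+0+0+8+0+6 = 26.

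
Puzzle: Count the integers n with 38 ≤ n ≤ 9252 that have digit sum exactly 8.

The integers in [38, 9252] that have digit sum exactly 8: 44, 53, 62, 71, 80, 107, …, 7100, 8000.
161 qualify.

161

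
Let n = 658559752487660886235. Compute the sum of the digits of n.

115

6+5+8+5+5+9+7+5+2+4+8+7+6+6+0+8+8+6+2+3+5 = 115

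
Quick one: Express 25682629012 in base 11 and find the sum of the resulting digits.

62

25682629012 in base 11 is A98A1A1337.
Digit sum: 10+9+8+10+1+10+1+3+3+7 = 62.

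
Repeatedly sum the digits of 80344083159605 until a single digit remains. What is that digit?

2

8+0+3+4+4+0+8+3+1+5+9+6+0+5 = 56
5+6 = 11
1+1 = 2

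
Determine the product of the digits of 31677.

882

3×1×6×7×7 = 882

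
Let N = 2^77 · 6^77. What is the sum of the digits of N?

351

2^77 · 6^77 = 125013221181152020370491778891661533753852373277653617092455254756661048380900769792
Sum of its 84 digits: 351.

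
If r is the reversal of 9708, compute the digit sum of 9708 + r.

Reversal of 9708 is 8079; 9708 + 8079 = 17787.
Digit sum of 17787: 1+7+7+8+7 = 30.

30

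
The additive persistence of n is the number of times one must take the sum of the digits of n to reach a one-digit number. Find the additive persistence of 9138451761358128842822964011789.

2

9138451761358128842822964011789 → 143 → 8 (2 steps)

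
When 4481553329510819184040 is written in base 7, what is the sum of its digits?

76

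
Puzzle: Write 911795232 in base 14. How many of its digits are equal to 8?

1

911795232 in base 14 is 8914AC6C.
The digit 8 appears 1 time.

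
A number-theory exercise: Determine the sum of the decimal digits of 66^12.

90

66^12 = 6831675453247426400256
Sum of its 22 digits: 90.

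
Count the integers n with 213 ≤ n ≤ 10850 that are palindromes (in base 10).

177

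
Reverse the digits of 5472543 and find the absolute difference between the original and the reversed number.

2019798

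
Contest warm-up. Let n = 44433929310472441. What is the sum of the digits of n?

64

4+4+4+3+3+9+2+9+3+1+0+4+7+2+4+4+1 = 64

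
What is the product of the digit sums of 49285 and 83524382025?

1176

S(49285) = 4+9+2+8+5 = 28.
S(83524382025) = 8+3+5+2+4+3+8+2+0+2+5 = 42.
28 · 42 = 1176.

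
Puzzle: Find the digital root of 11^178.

7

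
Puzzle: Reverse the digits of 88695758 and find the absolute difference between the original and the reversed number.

2936070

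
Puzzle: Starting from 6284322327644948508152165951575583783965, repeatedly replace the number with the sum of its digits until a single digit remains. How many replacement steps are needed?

3

6284322327644948508152165951575583783965 → 193 → 13 → 4 (3 steps)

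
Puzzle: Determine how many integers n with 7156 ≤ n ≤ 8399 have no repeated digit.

The integers in [7156, 8399] that have no repeated digit: 7156, 7158, 7159, 7160, 7162, 7163, …, 8396, 8397.
640 qualify.

640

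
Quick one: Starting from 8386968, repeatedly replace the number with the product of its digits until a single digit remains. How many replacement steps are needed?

4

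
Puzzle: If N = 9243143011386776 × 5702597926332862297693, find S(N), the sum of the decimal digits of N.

9243143011386776 × 5702597926332862297693 = 52709928169532317022101773521675507768
Sum of its 38 digits: 161.

161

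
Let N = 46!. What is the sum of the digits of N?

216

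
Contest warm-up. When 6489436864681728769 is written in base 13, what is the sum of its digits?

6489436864681728769 in base 13 is 99A216586C2866016.
Digit sum: 9+9+10+2+1+6+5+8+6+12+2+8+6+6+0+1+6 = 97.

97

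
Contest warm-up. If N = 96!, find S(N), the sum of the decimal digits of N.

648

96! = 991677934870949689209571401541893801158183648651267795444376054838492222809091499987689476037000748982075094738965754305639874560000000000000000000000
Sum of its 150 digits: 648.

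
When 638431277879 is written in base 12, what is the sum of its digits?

65

638431277879 in base 12 is A389541509B.
Digit sum: 10+3+8+9+5+4+1+5+0+9+11 = 65.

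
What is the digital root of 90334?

9+0+3+3+4 = 19
1+9 = 10
1+0 = 1

1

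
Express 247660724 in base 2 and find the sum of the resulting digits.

11

247660724 in base 2 is 1110110000110000000010110100.
Digit sum: 1+1+1+0+1+1+0+0+0+0+1+1+0+0+0+0+0+0+0+0+1+0+1+1+0+1+0+0 = 11.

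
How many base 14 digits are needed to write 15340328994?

9

15340328994 in base 14 is A574D4C94, which has 9 digits.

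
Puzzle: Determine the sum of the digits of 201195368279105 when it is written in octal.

201195368279105 in base 8 is 5557616235166101.
Digit sum: 5+5+5+7+6+1+6+2+3+5+1+6+6+1+0+1 = 60.

60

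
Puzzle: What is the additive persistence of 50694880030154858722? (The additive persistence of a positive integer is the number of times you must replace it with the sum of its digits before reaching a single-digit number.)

50694880030154858722 → 85 → 13 → 4 (3 steps)

3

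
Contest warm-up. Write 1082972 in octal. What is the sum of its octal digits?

1082972 in base 8 is 4103134.
Digit sum: 4+1+0+3+1+3+4 = 16.

16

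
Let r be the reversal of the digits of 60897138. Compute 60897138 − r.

Reverse of 60897138 is 83179806.
60897138 − 83179806 = -22282668

-22282668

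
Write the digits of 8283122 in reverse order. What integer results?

Reversing 8283122 gives 2213828.

2213828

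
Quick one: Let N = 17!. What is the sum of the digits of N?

17! = 355687428096000
Sum of its 15 digits: 63.

63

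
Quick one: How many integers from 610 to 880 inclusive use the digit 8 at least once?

The integers in [610, 880] that use the digit 8 at least once: 618, 628, 638, 648, 658, 668, …, 879, 880.
118 qualify.

118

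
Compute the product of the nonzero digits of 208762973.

254016

2×8×7×6×2×9×7×3 = 254016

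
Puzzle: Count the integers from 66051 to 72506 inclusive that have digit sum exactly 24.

The integers in [66051, 72506] that have digit sum exactly 24: 66057, 66066, 66075, 66084, 66093, 66129, …, 72483, 72492.
420 qualify.

420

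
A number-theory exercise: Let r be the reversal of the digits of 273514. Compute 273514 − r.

Reverse of 273514 is 415372.
273514 − 415372 = -141858

-141858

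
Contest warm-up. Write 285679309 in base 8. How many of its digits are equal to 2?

1

285679309 in base 8 is 2101617315.
The digit 2 appears 1 time.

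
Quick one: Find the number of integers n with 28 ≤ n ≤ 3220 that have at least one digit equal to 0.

The integers in [28, 3220] that have at least one digit equal to 0: 30, 40, 50, 60, 70, 80, …, 3210, 3220.
851 qualify.

851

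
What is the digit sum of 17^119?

17^119 = 265107273980438540718149612244069844989231489289966975158828282910253622717599615626619728641563503683755318957292943549382670672294220382134871153
Sum of its 147 digits: 692.

692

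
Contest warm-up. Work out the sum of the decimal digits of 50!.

50! = 30414093201713378043612608166064768844377641568960512000000000000
Sum of its 65 digits: 216.

216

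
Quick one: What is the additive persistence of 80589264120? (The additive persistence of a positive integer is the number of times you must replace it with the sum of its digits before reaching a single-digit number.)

2

80589264120 → 45 → 9 (2 steps)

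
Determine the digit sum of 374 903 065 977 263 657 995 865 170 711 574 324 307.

3+7+4+9+0+3+0+6+5+9+7+7+2+6+3+6+5+7+9+9+5+8+6+5+1+7+0+7+1+1+5+7+4+3+2+4+3+0+7 = 183

183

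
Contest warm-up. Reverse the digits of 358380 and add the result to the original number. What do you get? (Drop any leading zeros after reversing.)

Reverse of 358380 is 83853.
358380 + 83853 = 442233

442233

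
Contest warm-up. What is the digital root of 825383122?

8+2+5+3+8+3+1+2+2 = 34
3+4 = 7

7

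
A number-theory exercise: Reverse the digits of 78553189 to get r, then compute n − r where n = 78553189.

Reverse of 78553189 is 98135587.
78553189 − 98135587 = -19582398

-19582398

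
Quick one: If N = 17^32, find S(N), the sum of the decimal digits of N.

172

17^32 = 2367911594760467245844106297320951247361
Sum of its 40 digits: 172.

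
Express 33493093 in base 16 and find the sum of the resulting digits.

33493093 in base 16 is 1FF1065.
Digit sum: 1+15+15+1+0+6+5 = 43.

43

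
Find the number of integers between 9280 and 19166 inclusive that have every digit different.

3073

The integers in [9280, 19166] that have every digit different: 9280, 9281, 9283, 9284, 9285, 9286, …, 19086, 19087.
3073 qualify.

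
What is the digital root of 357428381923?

3+5+7+4+2+8+3+8+1+9+2+3 = 55
5+5 = 10
1+0 = 1
(Equivalently, 357428381923 mod 9 = 1.)

1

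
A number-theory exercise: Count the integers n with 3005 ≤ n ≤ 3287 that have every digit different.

The integers in [3005, 3287] that have every digit different: 3012, 3014, 3015, 3016, 3017, 3018, …, 3286, 3287.
160 qualify.

160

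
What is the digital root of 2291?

2+2+9+1 = 14
1+4 = 5

5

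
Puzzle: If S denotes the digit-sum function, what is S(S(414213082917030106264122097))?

First digit sum: 85.
8+5 = 13.

13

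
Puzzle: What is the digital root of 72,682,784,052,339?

7+2+6+8+2+7+8+4+0+5+2+3+3+9 = 66
6+6 = 12
1+2 = 3
(Equivalently, 72,682,784,052,339 mod 9 = 3.)

3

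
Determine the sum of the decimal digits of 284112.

18

2+8+4+1+1+2 = 18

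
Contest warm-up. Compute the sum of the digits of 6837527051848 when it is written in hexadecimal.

6837527051848 in base 16 is 637FC5EFE48.
Digit sum: 6+3+7+15+12+5+14+15+14+4+8 = 103.

103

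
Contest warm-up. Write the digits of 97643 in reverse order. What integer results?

Reversing 97643 gives 34679.

34679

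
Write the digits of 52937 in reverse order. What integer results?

Reversing 52937 gives 73925.

73925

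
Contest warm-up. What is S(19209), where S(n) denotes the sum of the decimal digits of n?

1+9+2+0+9 = 21

21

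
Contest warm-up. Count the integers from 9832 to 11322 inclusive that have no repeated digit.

369

The integers in [9832, 11322] that have no repeated digit: 9832, 9834, 9835, 9836, 9837, 9840, …, 10986, 10987.
369 qualify.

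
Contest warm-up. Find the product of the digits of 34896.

3×4×8×9×6 = 5184

5184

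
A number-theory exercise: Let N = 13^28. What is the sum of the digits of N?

121

13^28 = 15502932802662396215269535105521
Sum of its 32 digits: 121.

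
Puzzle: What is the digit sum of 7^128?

7^128 = 1487815647197611695910312681741273570332356717154798949898498305086387315423300999654757561928633305897036801
Sum of its 109 digits: 517.

517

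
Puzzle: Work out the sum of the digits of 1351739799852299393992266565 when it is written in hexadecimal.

1351739799852299393992266565 in base 16 is 45E220961BA50BE3D2C9345.
Digit sum: 4+5+14+2+2+0+9+6+1+11+10+5+0+11+14+3+13+2+12+9+3+4+5 = 145.

145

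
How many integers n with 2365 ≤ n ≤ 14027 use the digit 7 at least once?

3921

The integers in [2365, 14027] that use the digit 7 at least once: 2367, 2370, 2371, 2372, 2373, 2374, …, 14017, 14027.
3921 qualify.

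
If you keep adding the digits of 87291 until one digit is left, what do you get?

8+7+2+9+1 = 27
2+7 = 9

9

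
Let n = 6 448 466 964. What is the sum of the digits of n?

57

6+4+4+8+4+6+6+9+6+4 = 57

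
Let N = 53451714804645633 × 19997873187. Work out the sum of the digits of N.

117

53451714804645633 × 19997873187 = 1068920614290993847207342371
Sum of its 28 digits: 117.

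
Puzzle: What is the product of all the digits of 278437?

2×7×8×4×3×7 = 9408

9408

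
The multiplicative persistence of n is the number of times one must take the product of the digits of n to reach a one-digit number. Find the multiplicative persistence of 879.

2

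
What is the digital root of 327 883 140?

9

3+2+7+8+8+3+1+4+0 = 36
3+6 = 9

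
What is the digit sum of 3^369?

3^369 = 114220219797390847899906202998097281809766047839867909377926728683532170004744748760786908415054958712233968343623880641606846470896870766022746624908343018751468146732900873283
Sum of its 177 digits: 846.

846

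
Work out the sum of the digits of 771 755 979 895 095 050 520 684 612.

7+7+1+7+5+5+9+7+9+8+9+5+0+9+5+0+5+0+5+2+0+6+8+4+6+1+2 = 132

132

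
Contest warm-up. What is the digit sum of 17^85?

458

17^85 = 387398841060856728666481830078934303451511026537231722901062889198807651406663242475428593734254127224657
Sum of its 105 digits: 458.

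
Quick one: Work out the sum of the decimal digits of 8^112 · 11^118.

8^112 · 11^118 = 107254467684367303697621646781793206250407195405599672527420115626207197431873632804762429426037255022638761378409442065469981567363891859833023583394180575784015014376362003497330881390032948308722059555999124546684522070016
Sum of its 225 digits: 979.

979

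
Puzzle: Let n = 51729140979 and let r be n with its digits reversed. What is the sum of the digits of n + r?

54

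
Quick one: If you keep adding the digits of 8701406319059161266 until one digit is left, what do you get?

3

8+7+0+1+4+0+6+3+1+9+0+5+9+1+6+1+2+6+6 = 75
7+5 = 12
1+2 = 3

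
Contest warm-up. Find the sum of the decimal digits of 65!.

351

65! = 8247650592082470666723170306785496252186258551345437492922123134388955774976000000000000000
Sum of its 91 digits: 351.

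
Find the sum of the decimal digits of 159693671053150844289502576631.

131

1+5+9+6+9+3+6+7+1+0+5+3+1+5+0+8+4+4+2+8+9+5+0+2+5+7+6+6+3+1 = 131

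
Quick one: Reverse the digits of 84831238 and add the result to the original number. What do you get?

168045086

Reverse of 84831238 is 83213848.
84831238 + 83213848 = 168045086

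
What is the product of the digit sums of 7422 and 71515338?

495

S(7422) = 7+4+2+2 = 15.
S(71515338) = 7+1+5+1+5+3+3+8 = 33.
15 · 33 = 495.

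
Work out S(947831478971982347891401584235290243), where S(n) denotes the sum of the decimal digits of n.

171

9+4+7+8+3+1+4+7+8+9+7+1+9+8+2+3+4+7+8+9+1+4+0+1+5+8+4+2+3+5+2+9+0+2+4+3 = 171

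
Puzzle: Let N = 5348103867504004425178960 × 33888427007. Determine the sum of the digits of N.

5348103867504004425178960 × 33888427007 = 181238827539763853242882178872172720
Sum of its 36 digits: 167.

167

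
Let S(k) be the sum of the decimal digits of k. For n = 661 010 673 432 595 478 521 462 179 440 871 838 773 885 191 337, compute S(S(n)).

First digit sum: 219.
2+1+9 = 12.

12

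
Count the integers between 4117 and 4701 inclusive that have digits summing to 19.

45

The integers in [4117, 4701] that have digits summing to 19: 4159, 4168, 4177, 4186, 4195, 4249, …, 4681, 4690.
45 qualify.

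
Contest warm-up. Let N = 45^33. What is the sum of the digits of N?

252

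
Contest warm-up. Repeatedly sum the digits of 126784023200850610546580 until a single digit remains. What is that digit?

1+2+6+7+8+4+0+2+3+2+0+0+8+5+0+6+1+0+5+4+6+5+8+0 = 83
8+3 = 11
1+1 = 2

2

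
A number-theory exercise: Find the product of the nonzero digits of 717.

7×1×7 = 49

49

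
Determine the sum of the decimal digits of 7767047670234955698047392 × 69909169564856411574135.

222

7767047670234955698047392 × 69909169564856411574135 = 542987852596778463136470613830643842728551405920
Sum of its 48 digits: 222.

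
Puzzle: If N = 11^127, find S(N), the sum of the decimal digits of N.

11^127 = 1806637477303822266716029385776065981415760142939585978224680412885250944775800039597192990791427632745591838584163460204851532926371
Sum of its 133 digits: 614.

614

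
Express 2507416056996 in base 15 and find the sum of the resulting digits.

60

2507416056996 in base 15 is 45354C10E66.
Digit sum: 4+5+3+5+4+12+1+0+14+6+6 = 60.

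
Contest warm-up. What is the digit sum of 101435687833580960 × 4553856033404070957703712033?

169

101435687833580960 × 4553856033404070957703712033 = 461923519043444570218181509348301343031691680
Sum of its 45 digits: 169.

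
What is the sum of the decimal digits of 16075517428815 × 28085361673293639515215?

141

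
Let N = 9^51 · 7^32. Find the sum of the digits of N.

369

9^51 · 7^32 = 5122774769216879426637759450993312391710059036717789818438497031160956990809
Sum of its 76 digits: 369.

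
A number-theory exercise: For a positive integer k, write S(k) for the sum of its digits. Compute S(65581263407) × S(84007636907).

S(65581263407) = 6+5+5+8+1+2+6+3+4+0+7 = 47.
S(84007636907) = 8+4+0+0+7+6+3+6+9+0+7 = 50.
47 · 50 = 2350.

2350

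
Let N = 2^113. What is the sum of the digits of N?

2^113 = 10384593717069655257060992658440192
Sum of its 35 digits: 158.

158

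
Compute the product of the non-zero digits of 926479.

9×2×6×4×7×9 = 27216

27216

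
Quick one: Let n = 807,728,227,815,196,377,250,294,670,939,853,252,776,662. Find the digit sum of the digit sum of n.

First digit sum: 205.
2+0+5 = 7.

7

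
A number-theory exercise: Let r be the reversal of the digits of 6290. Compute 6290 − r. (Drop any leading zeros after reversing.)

5364

Reverse of 6290 is 926.
6290 − 926 = 5364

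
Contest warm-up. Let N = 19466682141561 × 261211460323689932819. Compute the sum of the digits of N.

156

19466682141561 × 261211460323689932819 = 5084920469854244523670707137790459
Sum of its 34 digits: 156.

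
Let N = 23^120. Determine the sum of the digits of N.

721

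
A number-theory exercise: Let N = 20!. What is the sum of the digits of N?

54

20! = 2432902008176640000
Sum of its 19 digits: 54.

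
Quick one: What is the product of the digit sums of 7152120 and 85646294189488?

S(7152120) = 7+1+5+2+1+2+0 = 18.
S(85646294189488) = 8+5+6+4+6+2+9+4+1+8+9+4+8+8 = 82.
18 · 82 = 1476.

1476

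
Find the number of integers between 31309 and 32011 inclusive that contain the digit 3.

The integers in [31309, 32011] that contain the digit 3: 31309, 31310, 31311, 31312, 31313, 31314, …, 32010, 32011.
703 qualify.

703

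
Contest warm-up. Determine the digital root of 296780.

5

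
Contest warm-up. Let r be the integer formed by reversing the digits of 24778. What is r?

87742

Reversing 24778 gives 87742.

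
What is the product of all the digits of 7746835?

141120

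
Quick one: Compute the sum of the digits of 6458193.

6+4+5+8+1+9+3 = 36

36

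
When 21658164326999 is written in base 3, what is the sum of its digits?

31

21658164326999 in base 3 is 2211200111111201011221102022.
Digit sum: 2+2+1+1+2+0+0+1+1+1+1+1+1+2+0+1+0+1+1+2+2+1+1+0+2+0+2+2 = 31.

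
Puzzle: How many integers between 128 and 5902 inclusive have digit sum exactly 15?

The integers in [128, 5902] that have digit sum exactly 15: 159, 168, 177, 186, 195, 249, …, 5820, 5901.
423 qualify.

423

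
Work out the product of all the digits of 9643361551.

291600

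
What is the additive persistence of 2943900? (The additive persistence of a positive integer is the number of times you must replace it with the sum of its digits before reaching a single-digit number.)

2

2943900 → 27 → 9 (2 steps)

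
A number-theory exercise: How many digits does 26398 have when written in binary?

26398 in base 2 is 110011100011110, which has 15 digits.

15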